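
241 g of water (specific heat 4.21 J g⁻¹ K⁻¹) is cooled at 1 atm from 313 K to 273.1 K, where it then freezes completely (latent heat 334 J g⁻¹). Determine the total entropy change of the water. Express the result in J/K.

ΔS = -433 J/K

Cooling step: ΔS₁ = m c ln(T_tr/T_i) = 241 × 4.21 × ln(273.1/313) = -138.4 J/K.
Phase change: ΔS₂ = −mL/T_tr = −241 × 334 / 273.1 = -294.7 J/K.
ΔS_total = (-138.4) + (-294.7) = -433 J/K.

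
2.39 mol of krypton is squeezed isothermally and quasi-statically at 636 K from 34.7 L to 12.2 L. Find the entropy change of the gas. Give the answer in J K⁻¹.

For an isothermal ideal gas ΔS_gas = nR ln(V₂/V₁) = 2.39 × 8.314 × ln(12.2/34.7) = -20.8 J/K.

ΔS_gas = -20.8 J/K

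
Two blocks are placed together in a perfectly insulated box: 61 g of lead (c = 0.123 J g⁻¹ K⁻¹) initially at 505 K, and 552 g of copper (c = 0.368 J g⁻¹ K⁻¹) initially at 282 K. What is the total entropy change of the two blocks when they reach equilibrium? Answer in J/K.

ΔS_total = 1.48 J/K

Energy balance: T_f = (m₁c₁T₁ + m₂c₂T₂)/(m₁c₁ + m₂c₂) = 289.94 K.
ΔS₁ = m₁c₁ ln(T_f/T₁) = 7.503 × ln(289.94/505) = -4.163 J/K.
ΔS₂ = m₂c₂ ln(T_f/T₂) = 203.136 × ln(289.94/282) = 5.643 J/K.
ΔS_total = -4.163 + 5.643 = 1.48 J/K.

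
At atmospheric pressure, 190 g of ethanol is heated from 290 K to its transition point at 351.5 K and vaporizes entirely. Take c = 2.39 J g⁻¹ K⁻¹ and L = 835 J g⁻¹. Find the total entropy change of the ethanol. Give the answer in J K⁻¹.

Warming step: ΔS₁ = m c ln(T_tr/T_i) = 190 × 2.39 × ln(351.5/290) = 87.34 J/K.
Phase change: ΔS₂ = +mL/T_tr = 190 × 835 / 351.5 = 451.4 J/K.
ΔS_total = (87.34) + (451.4) = 539 J/K.

ΔS = 539 J/K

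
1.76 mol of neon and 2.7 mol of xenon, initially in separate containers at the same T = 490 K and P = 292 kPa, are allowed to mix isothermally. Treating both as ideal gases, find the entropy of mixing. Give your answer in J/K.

Mole fractions: x_A = 1.76/4.46 = 0.395, x_B = 0.605.
ΔS_mix = −R(n_A ln x_A + n_B ln x_B) = −8.314 × (1.76 ln 0.395 + 2.7 ln 0.605) = 24.9 J/K.

ΔS_mix = 24.9 J/K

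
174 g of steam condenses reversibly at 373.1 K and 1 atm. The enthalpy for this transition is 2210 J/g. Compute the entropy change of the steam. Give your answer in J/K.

ΔS = -1030 J/K

Heat released by the substance: Q = −mL = −174 × 2210 = −384540 J.
At constant T, ΔS = Q_rev/T = −384540 / 373.1 = -1030 J/K.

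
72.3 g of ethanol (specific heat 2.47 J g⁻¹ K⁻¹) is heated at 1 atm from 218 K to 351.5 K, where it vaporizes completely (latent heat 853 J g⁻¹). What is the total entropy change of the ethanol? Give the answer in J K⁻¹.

ΔS = 261 J/K

Warming step: ΔS₁ = m c ln(T_tr/T_i) = 72.3 × 2.47 × ln(351.5/218) = 85.31 J/K.
Phase change: ΔS₂ = +mL/T_tr = 72.3 × 853 / 351.5 = 175.5 J/K.
ΔS_total = (85.31) + (175.5) = 261 J/K.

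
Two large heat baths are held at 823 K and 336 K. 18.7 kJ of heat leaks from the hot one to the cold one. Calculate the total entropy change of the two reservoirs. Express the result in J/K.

ΔS_total = 32.9 J/K

ΔS_hot = −Q/T_H = −18700/823 = -22.72 J/K and ΔS_cold = +Q/T_C = 18700/336 = 55.65 J/K.
ΔS_total = -22.72 + 55.65 = 32.9 J/K, positive as the second law requires.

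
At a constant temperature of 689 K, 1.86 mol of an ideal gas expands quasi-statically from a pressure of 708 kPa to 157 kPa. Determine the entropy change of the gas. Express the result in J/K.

For an isothermal ideal gas ΔS_gas = nR ln(P₁/P₂) = 1.86 × 8.314 × ln(708/157) = 23.3 J/K.

ΔS_gas = 23.3 J/K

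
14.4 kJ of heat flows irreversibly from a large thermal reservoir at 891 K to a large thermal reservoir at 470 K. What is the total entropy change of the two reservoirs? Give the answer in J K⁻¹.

ΔS_hot = −Q/T_H = −14400/891 = -16.16 J/K and ΔS_cold = +Q/T_C = 14400/470 = 30.64 J/K.
ΔS_total = -16.16 + 30.64 = 14.5 J/K, positive as the second law requires.

ΔS_total = 14.5 J/K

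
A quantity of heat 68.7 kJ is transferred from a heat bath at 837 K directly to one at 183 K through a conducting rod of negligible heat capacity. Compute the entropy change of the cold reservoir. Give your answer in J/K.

ΔS_cold = 375 J/K

The cold reservoir gains heat Q, so ΔS_cold = +Q/T_C = 68700/183 = 375 J/K.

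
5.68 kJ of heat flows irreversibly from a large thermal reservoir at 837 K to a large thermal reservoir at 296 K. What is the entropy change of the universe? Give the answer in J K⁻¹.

ΔS_hot = −Q/T_H = −5680/837 = -6.786 J/K and ΔS_cold = +Q/T_C = 5680/296 = 19.19 J/K.
ΔS_total = -6.786 + 19.19 = 12.4 J/K, positive as the second law requires.

ΔS_total = 12.4 J/K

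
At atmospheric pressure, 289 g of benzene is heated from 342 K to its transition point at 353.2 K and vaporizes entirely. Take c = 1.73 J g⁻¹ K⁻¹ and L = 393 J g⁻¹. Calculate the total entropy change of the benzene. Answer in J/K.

Warming step: ΔS₁ = m c ln(T_tr/T_i) = 289 × 1.73 × ln(353.2/342) = 16.11 J/K.
Phase change: ΔS₂ = +mL/T_tr = 289 × 393 / 353.2 = 321.6 J/K.
ΔS_total = (16.11) + (321.6) = 338 J/K.

ΔS = 338 J/K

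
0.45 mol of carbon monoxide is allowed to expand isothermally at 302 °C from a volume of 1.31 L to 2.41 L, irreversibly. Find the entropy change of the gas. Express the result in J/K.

Entropy is a state function, so ΔS_gas depends only on the end states.
For an isothermal ideal gas ΔS_gas = nR ln(V₂/V₁) = 0.45 × 8.314 × ln(2.41/1.31) = 2.28 J/K.

ΔS_gas = 2.28 J/K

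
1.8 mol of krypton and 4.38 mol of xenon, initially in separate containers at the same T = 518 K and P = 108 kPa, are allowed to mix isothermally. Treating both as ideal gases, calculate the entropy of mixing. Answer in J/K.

ΔS_mix = 31 J/K

Mole fractions: x_A = 1.8/6.18 = 0.291, x_B = 0.709.
ΔS_mix = −R(n_A ln x_A + n_B ln x_B) = −8.314 × (1.8 ln 0.291 + 4.38 ln 0.709) = 31 J/K.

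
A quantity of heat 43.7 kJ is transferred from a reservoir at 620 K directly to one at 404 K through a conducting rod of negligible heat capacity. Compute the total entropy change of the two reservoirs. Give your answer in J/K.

ΔS_total = 37.7 J/K

ΔS_hot = −Q/T_H = −43700/620 = -70.48 J/K and ΔS_cold = +Q/T_C = 43700/404 = 108.2 J/K.
ΔS_total = -70.48 + 108.2 = 37.7 J/K, positive as the second law requires.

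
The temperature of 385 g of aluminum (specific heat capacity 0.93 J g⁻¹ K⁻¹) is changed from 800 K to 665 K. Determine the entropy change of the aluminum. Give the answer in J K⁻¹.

ΔS = -66.2 J/K

ΔS = ∫dQ_rev/T = m c ln(T₂/T₁) = 385 × 0.93 × ln(665/800) = -66.2 J/K.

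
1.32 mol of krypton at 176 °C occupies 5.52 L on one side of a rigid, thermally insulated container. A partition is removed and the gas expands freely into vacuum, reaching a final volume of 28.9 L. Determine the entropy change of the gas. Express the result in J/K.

ΔS_gas = 18.2 J/K

For an ideal gas in free expansion Q = 0 and W = 0, so T is unchanged.
Entropy is a state function; using a reversible isothermal path, ΔS_gas = nR ln(V₂/V₁) = 1.32 × 8.314 × ln(28.9/5.52) = 18.2 J/K.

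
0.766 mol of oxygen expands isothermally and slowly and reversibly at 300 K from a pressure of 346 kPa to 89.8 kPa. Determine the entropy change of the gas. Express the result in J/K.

ΔS_gas = 8.59 J/K

For an isothermal ideal gas ΔS_gas = nR ln(P₁/P₂) = 0.766 × 8.314 × ln(346/89.8) = 8.59 J/K.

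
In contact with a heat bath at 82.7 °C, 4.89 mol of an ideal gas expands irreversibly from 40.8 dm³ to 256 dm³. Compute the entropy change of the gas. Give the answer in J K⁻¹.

ΔS_gas = 74.7 J/K

Entropy is a state function, so ΔS_gas depends only on the end states.
For an isothermal ideal gas ΔS_gas = nR ln(V₂/V₁) = 4.89 × 8.314 × ln(256/40.8) = 74.7 J/K.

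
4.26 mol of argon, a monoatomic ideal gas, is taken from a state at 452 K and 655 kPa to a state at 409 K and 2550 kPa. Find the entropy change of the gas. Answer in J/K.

ΔS = -57 J/K

ΔS = nC_p ln(T₂/T₁) − nR ln(P₂/P₁), with C_p = 5R/2 = 20.79 J mol⁻¹ K⁻¹ for a monoatomic ideal gas.
ΔS = 4.26 × [20.79 × ln(409/452) − 8.314 × ln(2550/655)] = -57 J/K.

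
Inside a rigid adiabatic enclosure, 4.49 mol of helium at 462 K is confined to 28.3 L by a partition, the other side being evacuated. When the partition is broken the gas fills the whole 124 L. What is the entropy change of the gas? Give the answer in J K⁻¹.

ΔS_gas = 55.2 J/K

No heat is exchanged and no work is done, so the ideal-gas temperature stays constant.
Entropy is a state function; using a reversible isothermal path, ΔS_gas = nR ln(V₂/V₁) = 4.49 × 8.314 × ln(124/28.3) = 55.2 J/K.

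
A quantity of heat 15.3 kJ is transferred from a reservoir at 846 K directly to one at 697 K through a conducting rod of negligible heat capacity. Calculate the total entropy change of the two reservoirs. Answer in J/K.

ΔS_hot = −Q/T_H = −15300/846 = -18.085 J/K and ΔS_cold = +Q/T_C = 15300/697 = 21.951 J/K.
ΔS_total = -18.085 + 21.951 = 3.87 J/K, positive as the second law requires.

ΔS_total = 3.87 J/K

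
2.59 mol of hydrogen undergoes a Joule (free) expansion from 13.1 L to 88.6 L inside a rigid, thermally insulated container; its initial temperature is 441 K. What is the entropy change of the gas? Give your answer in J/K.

For an ideal gas in free expansion Q = 0 and W = 0, so T is unchanged.
Entropy is a state function; using a reversible isothermal path, ΔS_gas = nR ln(V₂/V₁) = 2.59 × 8.314 × ln(88.6/13.1) = 41.2 J/K.

ΔS_gas = 41.2 J/K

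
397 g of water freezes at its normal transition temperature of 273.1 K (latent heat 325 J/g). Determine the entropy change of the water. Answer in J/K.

Heat released by the substance: Q = −mL = −397 × 325 = −129025 J.
At constant T, ΔS = Q_rev/T = −129025 / 273.1 = -472 J/K.

ΔS = -472 J/K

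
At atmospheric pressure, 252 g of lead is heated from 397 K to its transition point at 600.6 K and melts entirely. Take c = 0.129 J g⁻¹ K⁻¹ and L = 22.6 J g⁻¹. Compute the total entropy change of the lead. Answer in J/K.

Warming step: ΔS₁ = m c ln(T_tr/T_i) = 252 × 0.129 × ln(600.6/397) = 13.46 J/K.
Phase change: ΔS₂ = +mL/T_tr = 252 × 22.6 / 600.6 = 9.483 J/K.
ΔS_total = (13.46) + (9.483) = 22.9 J/K.

ΔS = 22.9 J/K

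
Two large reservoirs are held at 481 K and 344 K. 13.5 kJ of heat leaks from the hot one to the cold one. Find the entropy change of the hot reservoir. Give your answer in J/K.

The hot reservoir loses heat Q, so ΔS_hot = −Q/T_H = −13500/481 = -28.1 J/K.

ΔS_hot = -28.1 J/K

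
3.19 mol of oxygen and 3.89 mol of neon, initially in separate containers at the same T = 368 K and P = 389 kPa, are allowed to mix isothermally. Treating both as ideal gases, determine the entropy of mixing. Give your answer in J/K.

Mole fractions: x_A = 3.19/7.08 = 0.451, x_B = 0.549.
ΔS_mix = −R(n_A ln x_A + n_B ln x_B) = −8.314 × (3.19 ln 0.451 + 3.89 ln 0.549) = 40.5 J/K.

ΔS_mix = 40.5 J/K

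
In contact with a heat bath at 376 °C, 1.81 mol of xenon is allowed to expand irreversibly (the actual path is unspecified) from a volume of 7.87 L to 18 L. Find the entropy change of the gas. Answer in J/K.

Entropy is a state function, so ΔS_gas depends only on the end states.
For an isothermal ideal gas ΔS_gas = nR ln(V₂/V₁) = 1.81 × 8.314 × ln(18/7.87) = 12.4 J/K.

ΔS_gas = 12.4 J/K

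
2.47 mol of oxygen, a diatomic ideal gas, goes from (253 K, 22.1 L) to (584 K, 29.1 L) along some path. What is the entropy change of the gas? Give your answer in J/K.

Entropy is a state function: ΔS = nC_V ln(T₂/T₁) + nR ln(V₂/V₁), with C_V = 5R/2 = 20.79 J mol⁻¹ K⁻¹ for a diatomic ideal gas.
ΔS = 2.47 × [20.79 × ln(584/253) + 8.314 × ln(29.1/22.1)] = 48.6 J/K.

ΔS = 48.6 J/K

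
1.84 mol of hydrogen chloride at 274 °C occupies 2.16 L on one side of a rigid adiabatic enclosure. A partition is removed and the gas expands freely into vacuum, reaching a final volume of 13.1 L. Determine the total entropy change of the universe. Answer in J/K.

ΔS_universe = 27.6 J/K

For an ideal gas in free expansion Q = 0 and W = 0, so T is unchanged.
Entropy is a state function; using a reversible isothermal path, ΔS_gas = nR ln(V₂/V₁) = 1.84 × 8.314 × ln(13.1/2.16) = 27.6 J/K.
The insulated surroundings exchange no heat, so ΔS_surr = 0 and ΔS_universe = ΔS_gas.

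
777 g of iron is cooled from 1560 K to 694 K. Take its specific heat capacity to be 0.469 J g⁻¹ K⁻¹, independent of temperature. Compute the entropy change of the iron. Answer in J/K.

ΔS = ∫dQ_rev/T = m c ln(T₂/T₁) = 777 × 0.469 × ln(694/1560) = -295 J/K.

ΔS = -295 J/K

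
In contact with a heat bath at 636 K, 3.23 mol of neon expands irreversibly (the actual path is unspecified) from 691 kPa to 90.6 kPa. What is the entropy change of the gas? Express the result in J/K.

Entropy is a state function, so ΔS_gas depends only on the end states.
For an isothermal ideal gas ΔS_gas = nR ln(P₁/P₂) = 3.23 × 8.314 × ln(691/90.6) = 54.6 J/K.

ΔS_gas = 54.6 J/K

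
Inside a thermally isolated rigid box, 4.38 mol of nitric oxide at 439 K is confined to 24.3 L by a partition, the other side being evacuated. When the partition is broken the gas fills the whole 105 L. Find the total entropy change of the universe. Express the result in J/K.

For an ideal gas in free expansion Q = 0 and W = 0, so T is unchanged.
Entropy is a state function; using a reversible isothermal path, ΔS_gas = nR ln(V₂/V₁) = 4.38 × 8.314 × ln(105/24.3) = 53.3 J/K.
The insulated surroundings exchange no heat, so ΔS_surr = 0 and ΔS_universe = ΔS_gas.

ΔS_universe = 53.3 J/K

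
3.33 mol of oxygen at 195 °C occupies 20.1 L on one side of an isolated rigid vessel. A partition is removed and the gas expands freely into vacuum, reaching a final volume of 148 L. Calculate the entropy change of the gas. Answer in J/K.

No heat is exchanged and no work is done, so the ideal-gas temperature stays constant.
Entropy is a state function; using a reversible isothermal path, ΔS_gas = nR ln(V₂/V₁) = 3.33 × 8.314 × ln(148/20.1) = 55.3 J/K.

ΔS_gas = 55.3 J/K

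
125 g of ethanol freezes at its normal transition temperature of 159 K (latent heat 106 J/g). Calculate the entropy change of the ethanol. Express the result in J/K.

ΔS = -83.3 J/K

Heat released by the substance: Q = −mL = −125 × 106 = −13250 J.
At constant T, ΔS = Q_rev/T = −13250 / 159 = -83.3 J/K.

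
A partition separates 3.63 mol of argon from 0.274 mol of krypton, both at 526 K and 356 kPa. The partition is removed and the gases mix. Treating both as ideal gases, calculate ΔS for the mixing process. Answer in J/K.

ΔS_mix = 8.25 J/K

Mole fractions: x_A = 3.63/3.9 = 0.93, x_B = 0.0702.
ΔS_mix = −R(n_A ln x_A + n_B ln x_B) = −8.314 × (3.63 ln 0.93 + 0.274 ln 0.0702) = 8.25 J/K.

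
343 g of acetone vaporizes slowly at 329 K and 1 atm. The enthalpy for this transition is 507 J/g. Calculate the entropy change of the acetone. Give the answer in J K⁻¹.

Heat absorbed by the substance: Q = mL = 343 × 507 = 173901 J.
At constant T, ΔS = Q_rev/T = 173901 / 329 = 529 J/K.

ΔS = 529 J/K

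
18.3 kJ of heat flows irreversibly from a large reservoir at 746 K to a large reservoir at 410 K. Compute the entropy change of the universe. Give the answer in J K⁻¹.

ΔS_hot = −Q/T_H = −18300/746 = -24.53 J/K and ΔS_cold = +Q/T_C = 18300/410 = 44.63 J/K.
ΔS_total = -24.53 + 44.63 = 20.1 J/K, positive as the second law requires.

ΔS_total = 20.1 J/K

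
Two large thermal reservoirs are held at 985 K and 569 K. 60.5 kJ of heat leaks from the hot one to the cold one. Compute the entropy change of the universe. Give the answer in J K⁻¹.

ΔS_total = 44.9 J/K

ΔS_hot = −Q/T_H = −60500/985 = -61.42 J/K and ΔS_cold = +Q/T_C = 60500/569 = 106.3 J/K.
ΔS_total = -61.42 + 106.3 = 44.9 J/K, positive as the second law requires.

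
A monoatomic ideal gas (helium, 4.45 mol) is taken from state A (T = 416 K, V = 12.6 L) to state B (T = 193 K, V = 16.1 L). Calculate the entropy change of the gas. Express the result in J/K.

Entropy is a state function: ΔS = nC_V ln(T₂/T₁) + nR ln(V₂/V₁), with C_V = 3R/2 = 12.47 J mol⁻¹ K⁻¹ for a monoatomic ideal gas.
ΔS = 4.45 × [12.47 × ln(193/416) + 8.314 × ln(16.1/12.6)] = -33.6 J/K.

ΔS = -33.6 J/K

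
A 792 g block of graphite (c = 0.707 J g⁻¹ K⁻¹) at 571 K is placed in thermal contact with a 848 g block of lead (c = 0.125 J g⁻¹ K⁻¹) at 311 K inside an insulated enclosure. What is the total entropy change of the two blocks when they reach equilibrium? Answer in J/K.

ΔS_total = 14.3 J/K

Energy balance: T_f = (m₁c₁T₁ + m₂c₂T₂)/(m₁c₁ + m₂c₂) = 529.62 K.
ΔS₁ = m₁c₁ ln(T_f/T₁) = 559.944 × ln(529.62/571) = -42.13 J/K.
ΔS₂ = m₂c₂ ln(T_f/T₂) = 106 × ln(529.62/311) = 56.43 J/K.
ΔS_total = -42.13 + 56.43 = 14.3 J/K.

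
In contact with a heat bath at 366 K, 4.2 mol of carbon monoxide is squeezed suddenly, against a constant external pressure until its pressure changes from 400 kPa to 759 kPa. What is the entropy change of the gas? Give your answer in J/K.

Entropy is a state function, so ΔS_gas depends only on the end states.
For an isothermal ideal gas ΔS_gas = nR ln(P₁/P₂) = 4.2 × 8.314 × ln(400/759) = -22.4 J/K.

ΔS_gas = -22.4 J/K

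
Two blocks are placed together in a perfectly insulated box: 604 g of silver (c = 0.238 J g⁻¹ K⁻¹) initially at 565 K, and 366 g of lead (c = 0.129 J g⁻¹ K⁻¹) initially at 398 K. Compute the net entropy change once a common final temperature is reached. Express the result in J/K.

Energy balance: T_f = (m₁c₁T₁ + m₂c₂T₂)/(m₁c₁ + m₂c₂) = 523.71 K.
ΔS₁ = m₁c₁ ln(T_f/T₁) = 143.752 × ln(523.71/565) = -10.91 J/K.
ΔS₂ = m₂c₂ ln(T_f/T₂) = 47.214 × ln(523.71/398) = 12.96 J/K.
ΔS_total = -10.91 + 12.96 = 2.05 J/K.

ΔS_total = 2.05 J/K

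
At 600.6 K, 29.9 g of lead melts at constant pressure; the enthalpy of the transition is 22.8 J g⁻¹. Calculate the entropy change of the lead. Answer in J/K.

Heat absorbed by the substance: Q = mL = 29.9 × 22.8 = 681.72 J.
At constant T, ΔS = Q_rev/T = 681.72 / 600.6 = 1.14 J/K.

ΔS = 1.14 J/K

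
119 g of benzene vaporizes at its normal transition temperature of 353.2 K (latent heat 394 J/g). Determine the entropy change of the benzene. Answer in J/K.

ΔS = 133 J/K

Heat absorbed by the substance: Q = mL = 119 × 394 = 46886 J.
At constant T, ΔS = Q_rev/T = 46886 / 353.2 = 133 J/K.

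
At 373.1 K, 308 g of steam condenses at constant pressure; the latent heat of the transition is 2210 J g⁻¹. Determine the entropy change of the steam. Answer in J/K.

Heat released by the substance: Q = −mL = −308 × 2210 = −680680 J.
At constant T, ΔS = Q_rev/T = −680680 / 373.1 = -1820 J/K.

ΔS = -1820 J/K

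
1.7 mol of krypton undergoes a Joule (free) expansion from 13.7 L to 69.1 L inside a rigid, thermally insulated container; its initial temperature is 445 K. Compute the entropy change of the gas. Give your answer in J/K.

ΔS_gas = 22.9 J/K

For an ideal gas in free expansion Q = 0 and W = 0, so T is unchanged.
Entropy is a state function; using a reversible isothermal path, ΔS_gas = nR ln(V₂/V₁) = 1.7 × 8.314 × ln(69.1/13.7) = 22.9 J/K.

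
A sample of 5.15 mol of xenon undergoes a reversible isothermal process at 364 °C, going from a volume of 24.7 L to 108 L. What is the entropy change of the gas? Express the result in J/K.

ΔS_gas = 63.2 J/K

For an isothermal ideal gas ΔS_gas = nR ln(V₂/V₁) = 5.15 × 8.314 × ln(108/24.7) = 63.2 J/K.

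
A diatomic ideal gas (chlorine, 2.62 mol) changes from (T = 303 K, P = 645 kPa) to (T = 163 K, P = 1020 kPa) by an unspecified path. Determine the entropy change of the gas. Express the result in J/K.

ΔS = nC_p ln(T₂/T₁) − nR ln(P₂/P₁), with C_p = 7R/2 = 29.1 J mol⁻¹ K⁻¹ for a diatomic ideal gas.
ΔS = 2.62 × [29.1 × ln(163/303) − 8.314 × ln(1020/645)] = -57.3 J/K.

ΔS = -57.3 J/K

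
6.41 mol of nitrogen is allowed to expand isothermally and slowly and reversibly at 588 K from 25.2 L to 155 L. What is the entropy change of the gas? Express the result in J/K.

ΔS_gas = 96.8 J/K

For an isothermal ideal gas ΔS_gas = nR ln(V₂/V₁) = 6.41 × 8.314 × ln(155/25.2) = 96.8 J/K.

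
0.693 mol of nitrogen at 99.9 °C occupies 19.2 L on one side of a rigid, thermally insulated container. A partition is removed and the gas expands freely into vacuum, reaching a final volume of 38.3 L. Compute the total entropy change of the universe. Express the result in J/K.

ΔS_universe = 3.98 J/K

For an ideal gas in free expansion Q = 0 and W = 0, so T is unchanged.
Entropy is a state function; using a reversible isothermal path, ΔS_gas = nR ln(V₂/V₁) = 0.693 × 8.314 × ln(38.3/19.2) = 3.98 J/K.
The insulated surroundings exchange no heat, so ΔS_surr = 0 and ΔS_universe = ΔS_gas.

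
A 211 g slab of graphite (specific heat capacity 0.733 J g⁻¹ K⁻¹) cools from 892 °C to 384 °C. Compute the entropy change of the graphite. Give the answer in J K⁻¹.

In kelvin: T₁ = 1165.15 K, T₂ = 657.15 K. ΔS = ∫dQ_rev/T = m c ln(T₂/T₁) = 211 × 0.733 × ln(657.15/1165.15) = -88.6 J/K.

ΔS = -88.6 J/K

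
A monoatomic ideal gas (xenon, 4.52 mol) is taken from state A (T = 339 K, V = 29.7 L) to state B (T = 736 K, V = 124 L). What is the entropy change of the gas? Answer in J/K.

Entropy is a state function: ΔS = nC_V ln(T₂/T₁) + nR ln(V₂/V₁), with C_V = 3R/2 = 12.47 J mol⁻¹ K⁻¹ for a monoatomic ideal gas.
ΔS = 4.52 × [12.47 × ln(736/339) + 8.314 × ln(124/29.7)] = 97.4 J/K.

ΔS = 97.4 J/K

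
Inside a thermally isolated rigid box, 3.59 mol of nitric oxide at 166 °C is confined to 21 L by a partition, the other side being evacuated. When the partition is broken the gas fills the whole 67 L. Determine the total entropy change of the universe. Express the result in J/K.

ΔS_universe = 34.6 J/K

For an ideal gas in free expansion Q = 0 and W = 0, so T is unchanged.
Entropy is a state function; using a reversible isothermal path, ΔS_gas = nR ln(V₂/V₁) = 3.59 × 8.314 × ln(67/21) = 34.6 J/K.
The insulated surroundings exchange no heat, so ΔS_surr = 0 and ΔS_universe = ΔS_gas.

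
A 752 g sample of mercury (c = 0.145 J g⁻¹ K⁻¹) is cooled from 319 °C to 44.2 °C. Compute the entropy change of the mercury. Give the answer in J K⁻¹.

In kelvin: T₁ = 592.15 K, T₂ = 317.35 K. ΔS = ∫dQ_rev/T = m c ln(T₂/T₁) = 752 × 0.145 × ln(317.35/592.15) = -68 J/K.

ΔS = -68 J/K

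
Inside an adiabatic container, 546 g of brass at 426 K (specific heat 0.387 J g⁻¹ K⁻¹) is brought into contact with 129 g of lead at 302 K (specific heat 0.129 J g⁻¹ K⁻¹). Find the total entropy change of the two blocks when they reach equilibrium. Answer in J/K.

Energy balance: T_f = (m₁c₁T₁ + m₂c₂T₂)/(m₁c₁ + m₂c₂) = 416.95 K.
ΔS₁ = m₁c₁ ln(T_f/T₁) = 211.302 × ln(416.95/426) = -4.5386 J/K.
ΔS₂ = m₂c₂ ln(T_f/T₂) = 16.641 × ln(416.95/302) = 5.3673 J/K.
ΔS_total = -4.5386 + 5.3673 = 0.829 J/K.

ΔS_total = 0.829 J/K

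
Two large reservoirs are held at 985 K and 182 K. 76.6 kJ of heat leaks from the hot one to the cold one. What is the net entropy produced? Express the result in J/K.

ΔS_hot = −Q/T_H = −76600/985 = -77.77 J/K and ΔS_cold = +Q/T_C = 76600/182 = 420.9 J/K.
ΔS_total = -77.77 + 420.9 = 343 J/K, positive as the second law requires.

ΔS_total = 343 J/K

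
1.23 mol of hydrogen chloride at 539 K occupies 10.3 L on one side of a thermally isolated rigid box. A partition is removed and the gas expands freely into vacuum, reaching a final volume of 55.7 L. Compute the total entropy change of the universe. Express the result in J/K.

ΔS_universe = 17.3 J/K

No heat is exchanged and no work is done, so the ideal-gas temperature stays constant.
Entropy is a state function; using a reversible isothermal path, ΔS_gas = nR ln(V₂/V₁) = 1.23 × 8.314 × ln(55.7/10.3) = 17.3 J/K.
The insulated surroundings exchange no heat, so ΔS_surr = 0 and ΔS_universe = ΔS_gas.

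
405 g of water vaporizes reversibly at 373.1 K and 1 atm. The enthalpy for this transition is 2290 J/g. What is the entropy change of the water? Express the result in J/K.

ΔS = 2490 J/K

Heat absorbed by the substance: Q = mL = 405 × 2290 = 927450 J.
At constant T, ΔS = Q_rev/T = 927450 / 373.1 = 2490 J/K.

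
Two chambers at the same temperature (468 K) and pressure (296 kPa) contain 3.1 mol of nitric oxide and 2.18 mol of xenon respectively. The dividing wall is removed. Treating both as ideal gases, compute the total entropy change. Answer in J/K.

ΔS_mix = 29.8 J/K

Mole fractions: x_A = 3.1/5.28 = 0.587, x_B = 0.413.
ΔS_mix = −R(n_A ln x_A + n_B ln x_B) = −8.314 × (3.1 ln 0.587 + 2.18 ln 0.413) = 29.8 J/K.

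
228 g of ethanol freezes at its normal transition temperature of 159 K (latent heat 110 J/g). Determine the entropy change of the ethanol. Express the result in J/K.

ΔS = -158 J/K

Heat released by the substance: Q = −mL = −228 × 110 = −25080 J.
At constant T, ΔS = Q_rev/T = −25080 / 159 = -158 J/K.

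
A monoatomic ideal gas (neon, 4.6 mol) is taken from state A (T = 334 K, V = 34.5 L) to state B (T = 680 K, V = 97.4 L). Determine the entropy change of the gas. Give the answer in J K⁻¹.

Entropy is a state function: ΔS = nC_V ln(T₂/T₁) + nR ln(V₂/V₁), with C_V = 3R/2 = 12.47 J mol⁻¹ K⁻¹ for a monoatomic ideal gas.
ΔS = 4.6 × [12.47 × ln(680/334) + 8.314 × ln(97.4/34.5)] = 80.5 J/K.

ΔS = 80.5 J/K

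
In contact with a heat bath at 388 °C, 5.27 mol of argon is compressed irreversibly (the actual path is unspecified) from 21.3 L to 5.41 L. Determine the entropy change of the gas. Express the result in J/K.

ΔS_gas = -60 J/K

Entropy is a state function, so ΔS_gas depends only on the end states.
For an isothermal ideal gas ΔS_gas = nR ln(V₂/V₁) = 5.27 × 8.314 × ln(5.41/21.3) = -60 J/K.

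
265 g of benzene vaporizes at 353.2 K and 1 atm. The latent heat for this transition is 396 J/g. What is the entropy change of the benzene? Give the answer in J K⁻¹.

Heat absorbed by the substance: Q = mL = 265 × 396 = 104940 J.
At constant T, ΔS = Q_rev/T = 104940 / 353.2 = 297 J/K.

ΔS = 297 J/K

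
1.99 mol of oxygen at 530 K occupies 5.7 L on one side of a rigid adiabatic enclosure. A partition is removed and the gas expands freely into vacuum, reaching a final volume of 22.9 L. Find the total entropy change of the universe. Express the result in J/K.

ΔS_universe = 23 J/K

For an ideal gas in free expansion Q = 0 and W = 0, so T is unchanged.
Entropy is a state function; using a reversible isothermal path, ΔS_gas = nR ln(V₂/V₁) = 1.99 × 8.314 × ln(22.9/5.7) = 23 J/K.
The insulated surroundings exchange no heat, so ΔS_surr = 0 and ΔS_universe = ΔS_gas.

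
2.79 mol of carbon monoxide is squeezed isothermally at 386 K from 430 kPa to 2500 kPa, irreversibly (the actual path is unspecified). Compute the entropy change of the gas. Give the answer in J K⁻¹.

Entropy is a state function, so ΔS_gas depends only on the end states.
For an isothermal ideal gas ΔS_gas = nR ln(P₁/P₂) = 2.79 × 8.314 × ln(430/2500) = -40.8 J/K.

ΔS_gas = -40.8 J/K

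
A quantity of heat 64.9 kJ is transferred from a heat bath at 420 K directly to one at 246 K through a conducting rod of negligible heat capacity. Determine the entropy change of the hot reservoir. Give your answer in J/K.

The hot reservoir loses heat Q, so ΔS_hot = −Q/T_H = −64900/420 = -155 J/K.

ΔS_hot = -155 J/K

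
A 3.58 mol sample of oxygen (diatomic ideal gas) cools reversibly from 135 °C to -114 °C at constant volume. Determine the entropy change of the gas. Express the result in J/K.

ΔS = -70.1 J/K

In kelvin: T₁ = 408.15 K, T₂ = 159.15 K. At constant volume, ΔS = nC_V ln(T₂/T₁) with C_V = 5R/2 = 20.79 J mol⁻¹ K⁻¹.
ΔS = 3.58 × 20.79 × ln(159.15/408.15) = -70.1 J/K.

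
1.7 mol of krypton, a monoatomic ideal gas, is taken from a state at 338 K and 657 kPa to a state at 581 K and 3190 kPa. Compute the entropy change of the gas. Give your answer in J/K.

ΔS = -3.19 J/K

ΔS = nC_p ln(T₂/T₁) − nR ln(P₂/P₁), with C_p = 5R/2 = 20.79 J mol⁻¹ K⁻¹ for a monoatomic ideal gas.
ΔS = 1.7 × [20.79 × ln(581/338) − 8.314 × ln(3190/657)] = -3.19 J/K.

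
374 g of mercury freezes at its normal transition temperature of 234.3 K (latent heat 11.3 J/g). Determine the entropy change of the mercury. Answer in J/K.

Heat released by the substance: Q = −mL = −374 × 11.3 = −4226.2 J.
At constant T, ΔS = Q_rev/T = −4226.2 / 234.3 = -18 J/K.

ΔS = -18 J/K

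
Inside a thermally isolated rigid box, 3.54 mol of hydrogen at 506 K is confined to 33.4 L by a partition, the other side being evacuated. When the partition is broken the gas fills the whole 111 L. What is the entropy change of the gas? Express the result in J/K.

For an ideal gas in free expansion Q = 0 and W = 0, so T is unchanged.
Entropy is a state function; using a reversible isothermal path, ΔS_gas = nR ln(V₂/V₁) = 3.54 × 8.314 × ln(111/33.4) = 35.3 J/K.

ΔS_gas = 35.3 J/K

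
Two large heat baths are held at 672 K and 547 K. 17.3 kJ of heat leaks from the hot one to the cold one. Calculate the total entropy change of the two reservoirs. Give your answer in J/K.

ΔS_total = 5.88 J/K

ΔS_hot = −Q/T_H = −17300/672 = -25.744 J/K and ΔS_cold = +Q/T_C = 17300/547 = 31.627 J/K.
ΔS_total = -25.744 + 31.627 = 5.88 J/K, positive as the second law requires.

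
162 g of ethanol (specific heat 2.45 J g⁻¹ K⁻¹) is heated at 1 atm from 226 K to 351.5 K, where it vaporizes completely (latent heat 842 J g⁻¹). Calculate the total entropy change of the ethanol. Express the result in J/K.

ΔS = 563 J/K

Warming step: ΔS₁ = m c ln(T_tr/T_i) = 162 × 2.45 × ln(351.5/226) = 175.3 J/K.
Phase change: ΔS₂ = +mL/T_tr = 162 × 842 / 351.5 = 388.1 J/K.
ΔS_total = (175.3) + (388.1) = 563 J/K.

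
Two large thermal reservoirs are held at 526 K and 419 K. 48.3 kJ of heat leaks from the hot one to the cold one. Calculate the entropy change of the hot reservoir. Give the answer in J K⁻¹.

ΔS_hot = -91.8 J/K

The hot reservoir loses heat Q, so ΔS_hot = −Q/T_H = −48300/526 = -91.8 J/K.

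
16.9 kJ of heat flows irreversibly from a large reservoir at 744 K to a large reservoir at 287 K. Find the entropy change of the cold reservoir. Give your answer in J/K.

The cold reservoir gains heat Q, so ΔS_cold = +Q/T_C = 16900/287 = 58.9 J/K.

ΔS_cold = 58.9 J/K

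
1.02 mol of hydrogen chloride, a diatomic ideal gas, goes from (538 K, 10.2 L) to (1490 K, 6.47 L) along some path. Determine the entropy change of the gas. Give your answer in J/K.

ΔS = 17.7 J/K

Entropy is a state function: ΔS = nC_V ln(T₂/T₁) + nR ln(V₂/V₁), with C_V = 5R/2 = 20.79 J mol⁻¹ K⁻¹ for a diatomic ideal gas.
ΔS = 1.02 × [20.79 × ln(1490/538) + 8.314 × ln(6.47/10.2)] = 17.7 J/K.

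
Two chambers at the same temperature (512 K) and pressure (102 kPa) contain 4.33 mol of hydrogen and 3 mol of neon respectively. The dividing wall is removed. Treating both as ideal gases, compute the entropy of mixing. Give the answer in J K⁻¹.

Mole fractions: x_A = 4.33/7.33 = 0.591, x_B = 0.409.
ΔS_mix = −R(n_A ln x_A + n_B ln x_B) = −8.314 × (4.33 ln 0.591 + 3 ln 0.409) = 41.2 J/K.

ΔS_mix = 41.2 J/K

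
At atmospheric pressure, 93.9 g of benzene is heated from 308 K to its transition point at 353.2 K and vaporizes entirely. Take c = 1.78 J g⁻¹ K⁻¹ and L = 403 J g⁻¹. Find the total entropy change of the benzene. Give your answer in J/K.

ΔS = 130 J/K

Warming step: ΔS₁ = m c ln(T_tr/T_i) = 93.9 × 1.78 × ln(353.2/308) = 22.89 J/K.
Phase change: ΔS₂ = +mL/T_tr = 93.9 × 403 / 353.2 = 107.1 J/K.
ΔS_total = (22.89) + (107.1) = 130 J/K.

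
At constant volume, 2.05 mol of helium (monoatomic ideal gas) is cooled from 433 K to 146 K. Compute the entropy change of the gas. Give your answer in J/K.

ΔS = -27.8 J/K

At constant volume, ΔS = nC_V ln(T₂/T₁) with C_V = 3R/2 = 12.47 J mol⁻¹ K⁻¹.
ΔS = 2.05 × 12.47 × ln(146/433) = -27.8 J/K.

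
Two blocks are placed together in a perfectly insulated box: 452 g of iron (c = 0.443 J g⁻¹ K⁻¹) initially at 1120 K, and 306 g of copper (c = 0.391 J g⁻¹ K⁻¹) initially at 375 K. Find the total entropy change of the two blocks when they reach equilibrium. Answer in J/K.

Energy balance: T_f = (m₁c₁T₁ + m₂c₂T₂)/(m₁c₁ + m₂c₂) = 841.35 K.
ΔS₁ = m₁c₁ ln(T_f/T₁) = 200.236 × ln(841.35/1120) = -57.28 J/K.
ΔS₂ = m₂c₂ ln(T_f/T₂) = 119.646 × ln(841.35/375) = 96.68 J/K.
ΔS_total = -57.28 + 96.68 = 39.4 J/K.

ΔS_total = 39.4 J/K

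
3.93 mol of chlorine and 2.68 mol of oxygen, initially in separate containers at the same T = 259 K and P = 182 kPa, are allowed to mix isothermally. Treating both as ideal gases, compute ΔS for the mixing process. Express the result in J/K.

Mole fractions: x_A = 3.93/6.61 = 0.595, x_B = 0.405.
ΔS_mix = −R(n_A ln x_A + n_B ln x_B) = −8.314 × (3.93 ln 0.595 + 2.68 ln 0.405) = 37.1 J/K.

ΔS_mix = 37.1 J/K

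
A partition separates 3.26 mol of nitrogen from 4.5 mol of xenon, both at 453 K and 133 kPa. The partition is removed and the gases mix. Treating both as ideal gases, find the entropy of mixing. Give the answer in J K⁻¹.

Mole fractions: x_A = 3.26/7.76 = 0.42, x_B = 0.58.
ΔS_mix = −R(n_A ln x_A + n_B ln x_B) = −8.314 × (3.26 ln 0.42 + 4.5 ln 0.58) = 43.9 J/K.

ΔS_mix = 43.9 J/K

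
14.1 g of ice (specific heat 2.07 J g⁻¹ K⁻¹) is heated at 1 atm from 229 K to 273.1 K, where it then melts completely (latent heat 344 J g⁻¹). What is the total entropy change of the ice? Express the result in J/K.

ΔS = 22.9 J/K

Warming step: ΔS₁ = m c ln(T_tr/T_i) = 14.1 × 2.07 × ln(273.1/229) = 5.14 J/K.
Phase change: ΔS₂ = +mL/T_tr = 14.1 × 344 / 273.1 = 17.76 J/K.
ΔS_total = (5.14) + (17.76) = 22.9 J/K.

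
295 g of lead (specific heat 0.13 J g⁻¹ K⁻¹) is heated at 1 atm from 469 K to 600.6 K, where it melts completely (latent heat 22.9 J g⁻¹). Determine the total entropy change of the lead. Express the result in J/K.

ΔS = 20.7 J/K

Warming step: ΔS₁ = m c ln(T_tr/T_i) = 295 × 0.13 × ln(600.6/469) = 9.485 J/K.
Phase change: ΔS₂ = +mL/T_tr = 295 × 22.9 / 600.6 = 11.25 J/K.
ΔS_total = (9.485) + (11.25) = 20.7 J/K.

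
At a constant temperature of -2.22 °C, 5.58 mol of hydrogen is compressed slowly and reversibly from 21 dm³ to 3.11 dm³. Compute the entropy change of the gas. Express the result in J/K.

For an isothermal ideal gas ΔS_gas = nR ln(V₂/V₁) = 5.58 × 8.314 × ln(3.11/21) = -88.6 J/K.

ΔS_gas = -88.6 J/K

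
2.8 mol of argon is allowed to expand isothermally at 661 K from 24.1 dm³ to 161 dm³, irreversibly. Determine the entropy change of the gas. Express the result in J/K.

ΔS_gas = 44.2 J/K

Entropy is a state function, so ΔS_gas depends only on the end states.
For an isothermal ideal gas ΔS_gas = nR ln(V₂/V₁) = 2.8 × 8.314 × ln(161/24.1) = 44.2 J/K.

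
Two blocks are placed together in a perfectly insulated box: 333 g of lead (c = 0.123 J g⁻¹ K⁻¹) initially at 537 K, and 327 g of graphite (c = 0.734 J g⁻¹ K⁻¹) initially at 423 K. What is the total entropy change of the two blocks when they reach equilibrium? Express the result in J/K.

ΔS_total = 1.05 J/K

Energy balance: T_f = (m₁c₁T₁ + m₂c₂T₂)/(m₁c₁ + m₂c₂) = 439.62 K.
ΔS₁ = m₁c₁ ln(T_f/T₁) = 40.959 × ln(439.62/537) = -8.196 J/K.
ΔS₂ = m₂c₂ ln(T_f/T₂) = 240.018 × ln(439.62/423) = 9.249 J/K.
ΔS_total = -8.196 + 9.249 = 1.05 J/K.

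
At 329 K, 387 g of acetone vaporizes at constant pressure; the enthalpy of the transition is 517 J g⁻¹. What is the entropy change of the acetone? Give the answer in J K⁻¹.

ΔS = 608 J/K

Heat absorbed by the substance: Q = mL = 387 × 517 = 200079 J.
At constant T, ΔS = Q_rev/T = 200079 / 329 = 608 J/K.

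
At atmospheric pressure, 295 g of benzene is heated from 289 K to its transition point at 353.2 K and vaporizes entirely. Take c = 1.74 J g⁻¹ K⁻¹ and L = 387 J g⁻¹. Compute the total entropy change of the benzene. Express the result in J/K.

ΔS = 426 J/K

Warming step: ΔS₁ = m c ln(T_tr/T_i) = 295 × 1.74 × ln(353.2/289) = 103 J/K.
Phase change: ΔS₂ = +mL/T_tr = 295 × 387 / 353.2 = 323.2 J/K.
ΔS_total = (103) + (323.2) = 426 J/K.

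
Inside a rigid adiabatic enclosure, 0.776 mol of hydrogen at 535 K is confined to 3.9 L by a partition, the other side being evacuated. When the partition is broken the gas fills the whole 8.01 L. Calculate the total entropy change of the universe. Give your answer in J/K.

ΔS_universe = 4.64 J/K

No heat is exchanged and no work is done, so the ideal-gas temperature stays constant.
Entropy is a state function; using a reversible isothermal path, ΔS_gas = nR ln(V₂/V₁) = 0.776 × 8.314 × ln(8.01/3.9) = 4.64 J/K.
The insulated surroundings exchange no heat, so ΔS_surr = 0 and ΔS_universe = ΔS_gas.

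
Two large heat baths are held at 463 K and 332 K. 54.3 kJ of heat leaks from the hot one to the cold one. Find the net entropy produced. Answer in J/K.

ΔS_hot = −Q/T_H = −54300/463 = -117.3 J/K and ΔS_cold = +Q/T_C = 54300/332 = 163.6 J/K.
ΔS_total = -117.3 + 163.6 = 46.3 J/K, positive as the second law requires.

ΔS_total = 46.3 J/K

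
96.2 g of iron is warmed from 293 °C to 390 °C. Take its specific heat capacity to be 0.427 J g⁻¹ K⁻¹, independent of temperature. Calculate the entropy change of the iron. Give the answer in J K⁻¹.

In kelvin: T₁ = 566.15 K, T₂ = 663.15 K. ΔS = ∫dQ_rev/T = m c ln(T₂/T₁) = 96.2 × 0.427 × ln(663.15/566.15) = 6.5 J/K.

ΔS = 6.5 J/K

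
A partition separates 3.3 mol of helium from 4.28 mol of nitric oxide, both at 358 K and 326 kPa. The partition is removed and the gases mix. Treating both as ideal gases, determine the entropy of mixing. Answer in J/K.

ΔS_mix = 43.2 J/K

Mole fractions: x_A = 3.3/7.58 = 0.435, x_B = 0.565.
ΔS_mix = −R(n_A ln x_A + n_B ln x_B) = −8.314 × (3.3 ln 0.435 + 4.28 ln 0.565) = 43.2 J/K.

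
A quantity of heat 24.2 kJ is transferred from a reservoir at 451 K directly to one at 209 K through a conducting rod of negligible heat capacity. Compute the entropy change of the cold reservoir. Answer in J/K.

ΔS_cold = 116 J/K

The cold reservoir gains heat Q, so ΔS_cold = +Q/T_C = 24200/209 = 116 J/K.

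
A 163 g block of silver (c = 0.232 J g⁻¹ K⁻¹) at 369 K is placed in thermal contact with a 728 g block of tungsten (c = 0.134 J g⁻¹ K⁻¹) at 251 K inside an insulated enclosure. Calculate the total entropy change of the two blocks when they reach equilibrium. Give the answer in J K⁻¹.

ΔS_total = 2.13 J/K

Energy balance: T_f = (m₁c₁T₁ + m₂c₂T₂)/(m₁c₁ + m₂c₂) = 283.96 K.
ΔS₁ = m₁c₁ ln(T_f/T₁) = 37.816 × ln(283.96/369) = -9.906 J/K.
ΔS₂ = m₂c₂ ln(T_f/T₂) = 97.552 × ln(283.96/251) = 12.04 J/K.
ΔS_total = -9.906 + 12.04 = 2.13 J/K.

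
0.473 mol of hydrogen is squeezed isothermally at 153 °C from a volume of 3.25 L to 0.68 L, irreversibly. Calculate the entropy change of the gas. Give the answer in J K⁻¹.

ΔS_gas = -6.15 J/K

Entropy is a state function, so ΔS_gas depends only on the end states.
For an isothermal ideal gas ΔS_gas = nR ln(V₂/V₁) = 0.473 × 8.314 × ln(0.68/3.25) = -6.15 J/K.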